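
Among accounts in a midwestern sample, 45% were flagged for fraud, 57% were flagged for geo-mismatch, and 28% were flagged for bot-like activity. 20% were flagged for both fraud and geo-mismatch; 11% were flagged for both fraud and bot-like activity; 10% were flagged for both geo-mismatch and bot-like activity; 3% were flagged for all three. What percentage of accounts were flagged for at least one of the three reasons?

92%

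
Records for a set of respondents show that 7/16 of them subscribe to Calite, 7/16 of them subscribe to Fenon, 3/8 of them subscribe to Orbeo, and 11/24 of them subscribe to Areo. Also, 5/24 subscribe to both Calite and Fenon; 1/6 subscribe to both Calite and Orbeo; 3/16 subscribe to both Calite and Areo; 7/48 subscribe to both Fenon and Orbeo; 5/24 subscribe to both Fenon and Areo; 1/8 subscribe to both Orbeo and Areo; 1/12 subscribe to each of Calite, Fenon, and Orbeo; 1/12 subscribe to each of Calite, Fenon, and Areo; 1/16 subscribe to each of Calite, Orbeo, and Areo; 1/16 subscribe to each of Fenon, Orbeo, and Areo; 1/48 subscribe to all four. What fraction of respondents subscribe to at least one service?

Apply inclusion-exclusion:
P(at least one) = 7/16 + 7/16 + 3/8 + 11/24 − 5/24 − 1/6 − 3/16 − 7/48 − 5/24 − 1/8 + 1/12 + 1/12 + 1/16 + 1/16 − 1/48 = 15/16

15/16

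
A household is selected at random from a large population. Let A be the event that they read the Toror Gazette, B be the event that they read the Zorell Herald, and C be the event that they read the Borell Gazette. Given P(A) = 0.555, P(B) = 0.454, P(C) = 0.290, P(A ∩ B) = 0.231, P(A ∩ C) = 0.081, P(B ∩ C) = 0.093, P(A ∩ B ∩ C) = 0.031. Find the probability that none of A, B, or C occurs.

0.075

Inclusion–exclusion gives
P(A ∪ B ∪ C) = 0.555 + 0.454 + 0.290 − 0.231 − 0.081 − 0.093 + 0.031 = 0.925
P(none) = 1 − 0.925 = 0.075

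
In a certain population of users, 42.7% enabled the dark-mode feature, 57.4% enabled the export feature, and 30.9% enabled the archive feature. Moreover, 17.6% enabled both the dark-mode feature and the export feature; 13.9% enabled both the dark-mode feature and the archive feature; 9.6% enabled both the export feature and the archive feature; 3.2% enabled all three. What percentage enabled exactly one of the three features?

Using the inclusion–exclusion count for exactly one event:
P(exactly one) = 42.7 + 57.4 + 30.9 − 2·17.6 − 2·13.9 − 2·9.6 + 3·3.2 = 58.4%

58.4%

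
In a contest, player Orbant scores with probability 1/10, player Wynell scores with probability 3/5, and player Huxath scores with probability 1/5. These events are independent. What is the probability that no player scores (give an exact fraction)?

36/125

Since the events are independent, P(none) is the product of the individual non-occurrence probabilities.
P(none) = (1 − 1/10) × (1 − 3/5) × (1 − 1/5) = 9/10 × 2/5 × 4/5 = 36/125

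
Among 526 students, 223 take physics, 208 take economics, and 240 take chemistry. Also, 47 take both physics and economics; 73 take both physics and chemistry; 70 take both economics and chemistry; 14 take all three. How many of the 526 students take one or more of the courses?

By inclusion–exclusion:
N(≥1) = 223 + 208 + 240 − 47 − 73 − 70 + 14 = 495

495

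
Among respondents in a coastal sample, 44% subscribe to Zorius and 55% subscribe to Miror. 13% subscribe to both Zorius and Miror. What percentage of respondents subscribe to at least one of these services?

86%

P(at least one) = 44 + 55 − 13 = 86%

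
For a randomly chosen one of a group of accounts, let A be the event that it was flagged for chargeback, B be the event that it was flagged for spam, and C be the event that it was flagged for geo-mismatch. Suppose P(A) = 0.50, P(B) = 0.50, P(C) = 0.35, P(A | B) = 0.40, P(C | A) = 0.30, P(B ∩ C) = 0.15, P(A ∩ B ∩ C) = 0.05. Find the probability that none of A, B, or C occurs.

0.10

P(A ∩ B) = P(B)·P(A|B) = 0.50 × 0.40 = 0.20
P(A ∩ C) = P(A)·P(C|A) = 0.50 × 0.30 = 0.15
P(A ∪ B ∪ C) = 0.50 + 0.50 + 0.35 − 0.20 − 0.15 − 0.15 + 0.05 = 0.90
P(none) = 1 − 0.90 = 0.10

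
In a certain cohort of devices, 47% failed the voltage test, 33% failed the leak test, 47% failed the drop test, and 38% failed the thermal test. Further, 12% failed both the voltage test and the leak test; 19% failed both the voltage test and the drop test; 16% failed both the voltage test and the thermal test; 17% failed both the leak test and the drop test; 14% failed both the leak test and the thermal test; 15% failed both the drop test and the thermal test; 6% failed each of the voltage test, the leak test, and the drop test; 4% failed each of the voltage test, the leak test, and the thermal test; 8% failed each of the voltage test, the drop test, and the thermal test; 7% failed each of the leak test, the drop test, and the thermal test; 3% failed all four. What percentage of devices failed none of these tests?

6%

Using inclusion–exclusion:
P(union) = 47 + 33 + 47 + 38 − 12 − 19 − 16 − 17 − 14 − 15 + 6 + 4 + 8 + 7 − 3 = 94%
P(none) = 100% − 94% = 6%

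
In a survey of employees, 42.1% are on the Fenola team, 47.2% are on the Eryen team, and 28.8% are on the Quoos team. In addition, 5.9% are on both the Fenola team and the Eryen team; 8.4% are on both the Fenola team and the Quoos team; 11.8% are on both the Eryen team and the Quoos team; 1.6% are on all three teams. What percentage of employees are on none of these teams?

6.4%

Inclusion–exclusion gives
P(at least one) = 42.1 + 47.2 + 28.8 − 5.9 − 8.4 − 11.8 + 1.6 = 93.6%
P(none) = 100% − 93.6% = 6.4%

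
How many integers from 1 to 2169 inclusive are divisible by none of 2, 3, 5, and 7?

Using inclusion–exclusion:
floor(2169/2) + floor(2169/3) + floor(2169/5) + floor(2169/7) − floor(2169/6) − floor(2169/10) − floor(2169/14) − floor(2169/15) − floor(2169/21) − floor(2169/35) + floor(2169/30) + floor(2169/42) + floor(2169/70) + floor(2169/105) − floor(2169/210) = 1084 + 723 + 433 + 309 − 361 − 216 − 154 − 144 − 103 − 61 + 72 + 51 + 30 + 20 − 10 = 1673
2169 − 1673 = 496

496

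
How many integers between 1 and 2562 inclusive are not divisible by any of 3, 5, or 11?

floor(2562/3) + floor(2562/5) + floor(2562/11) − floor(2562/15) − floor(2562/33) − floor(2562/55) + floor(2562/165) = 854 + 512 + 232 − 170 − 77 − 46 + 15 = 1320
2562 − 1320 = 1242

1242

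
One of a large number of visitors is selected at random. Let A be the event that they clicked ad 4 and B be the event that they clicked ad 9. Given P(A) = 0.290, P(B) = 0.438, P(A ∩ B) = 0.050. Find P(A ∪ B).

0.678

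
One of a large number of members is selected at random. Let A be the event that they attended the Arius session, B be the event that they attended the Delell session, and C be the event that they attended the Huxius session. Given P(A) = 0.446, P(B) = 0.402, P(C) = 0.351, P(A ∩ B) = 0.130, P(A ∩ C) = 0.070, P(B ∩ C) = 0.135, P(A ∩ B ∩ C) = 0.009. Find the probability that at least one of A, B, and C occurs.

0.873

By inclusion-exclusion,
P(A ∪ B ∪ C) = 0.446 + 0.402 + 0.351 − 0.130 − 0.070 − 0.135 + 0.009 = 0.873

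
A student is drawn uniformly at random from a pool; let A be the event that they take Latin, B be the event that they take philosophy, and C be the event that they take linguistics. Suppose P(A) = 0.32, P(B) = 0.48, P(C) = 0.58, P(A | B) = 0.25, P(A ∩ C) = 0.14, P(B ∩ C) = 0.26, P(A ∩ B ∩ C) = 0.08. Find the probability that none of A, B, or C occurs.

0.06

P(A ∩ B) = P(B)·P(A|B) = 0.48 × 0.25 = 0.12
By inclusion-exclusion,
P(A ∪ B ∪ C) = 0.32 + 0.48 + 0.58 − 0.12 − 0.14 − 0.26 + 0.08 = 0.94
P(none) = 1 − 0.94 = 0.06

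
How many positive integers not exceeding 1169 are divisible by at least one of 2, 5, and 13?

737

Using inclusion–exclusion:
584 + 233 + 89 − 116 − 44 − 17 + 8 = 737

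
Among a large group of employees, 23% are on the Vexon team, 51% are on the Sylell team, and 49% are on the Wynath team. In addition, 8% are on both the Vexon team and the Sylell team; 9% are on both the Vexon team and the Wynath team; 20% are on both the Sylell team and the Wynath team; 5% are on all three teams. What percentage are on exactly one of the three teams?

64%

By inclusion–exclusion (exactly-one form):
P(exactly one) = 23 + 51 + 49 − 2·8 − 2·9 − 2·20 + 3·5 = 64%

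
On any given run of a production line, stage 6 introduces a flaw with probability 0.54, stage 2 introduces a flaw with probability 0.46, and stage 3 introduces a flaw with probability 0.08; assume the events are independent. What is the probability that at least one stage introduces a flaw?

0.771472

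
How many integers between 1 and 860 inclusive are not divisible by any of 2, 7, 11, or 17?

Apply inclusion-exclusion:
floor(860/2) + floor(860/7) + floor(860/11) + floor(860/17) − floor(860/14) − floor(860/22) − floor(860/34) − floor(860/77) − floor(860/119) − floor(860/187) + floor(860/154) + floor(860/238) + floor(860/374) + floor(860/1309) − floor(860/2618) = 430 + 122 + 78 + 50 − 61 − 39 − 25 − 11 − 7 − 4 + 5 + 3 + 2 + 0 − 0 = 543
860 − 543 = 317

317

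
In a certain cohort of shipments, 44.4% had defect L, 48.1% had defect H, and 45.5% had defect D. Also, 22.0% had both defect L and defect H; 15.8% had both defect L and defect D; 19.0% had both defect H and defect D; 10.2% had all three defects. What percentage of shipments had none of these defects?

8.6%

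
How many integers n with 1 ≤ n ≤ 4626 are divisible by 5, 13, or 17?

By inclusion–exclusion:
925 + 355 + 272 − 71 − 54 − 20 + 4 = 1411

1411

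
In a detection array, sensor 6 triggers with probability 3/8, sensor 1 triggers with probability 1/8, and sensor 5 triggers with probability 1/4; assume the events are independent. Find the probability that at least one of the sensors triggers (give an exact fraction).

151/256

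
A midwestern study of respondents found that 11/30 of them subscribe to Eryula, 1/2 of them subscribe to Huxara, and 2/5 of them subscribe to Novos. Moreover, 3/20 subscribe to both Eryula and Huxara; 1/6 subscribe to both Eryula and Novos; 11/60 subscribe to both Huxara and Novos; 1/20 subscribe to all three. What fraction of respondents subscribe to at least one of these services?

Inclusion–exclusion gives
P(at least one) = 11/30 + 1/2 + 2/5 − 3/20 − 1/6 − 11/60 + 1/20 = 49/60

49/60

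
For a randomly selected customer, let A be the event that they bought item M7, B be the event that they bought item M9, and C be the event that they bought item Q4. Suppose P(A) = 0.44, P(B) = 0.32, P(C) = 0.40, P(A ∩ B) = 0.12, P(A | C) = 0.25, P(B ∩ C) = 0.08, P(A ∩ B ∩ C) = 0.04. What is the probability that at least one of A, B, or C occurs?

P(A ∩ C) = P(C)·P(A|C) = 0.40 × 0.25 = 0.10
Using inclusion–exclusion:
P(A ∪ B ∪ C) = 0.44 + 0.32 + 0.40 − 0.12 − 0.10 − 0.08 + 0.04 = 0.90

0.90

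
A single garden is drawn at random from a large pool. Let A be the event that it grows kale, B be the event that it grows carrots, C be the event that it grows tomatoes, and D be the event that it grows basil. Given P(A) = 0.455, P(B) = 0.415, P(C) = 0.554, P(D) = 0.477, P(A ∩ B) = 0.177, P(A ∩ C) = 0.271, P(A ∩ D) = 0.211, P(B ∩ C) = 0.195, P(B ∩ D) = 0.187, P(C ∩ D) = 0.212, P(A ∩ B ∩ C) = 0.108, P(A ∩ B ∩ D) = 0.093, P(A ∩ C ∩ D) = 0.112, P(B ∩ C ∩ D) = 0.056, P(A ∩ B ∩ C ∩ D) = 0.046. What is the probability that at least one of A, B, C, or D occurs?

0.971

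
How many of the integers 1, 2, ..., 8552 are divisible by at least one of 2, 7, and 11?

5220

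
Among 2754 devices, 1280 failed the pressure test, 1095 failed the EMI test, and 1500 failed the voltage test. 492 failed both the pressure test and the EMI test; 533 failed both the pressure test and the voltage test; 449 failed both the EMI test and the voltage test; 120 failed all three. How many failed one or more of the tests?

By inclusion-exclusion,
|at least one| = 1280 + 1095 + 1500 − 492 − 533 − 449 + 120 = 2521

2521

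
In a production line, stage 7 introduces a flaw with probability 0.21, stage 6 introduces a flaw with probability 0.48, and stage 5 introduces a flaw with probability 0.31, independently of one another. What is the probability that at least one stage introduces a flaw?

0.716548

P(none) = (1 − 0.21) × (1 − 0.48) × (1 − 0.31) = 0.79 × 0.52 × 0.69 = 0.283452
P(at least one) = 1 − 0.283452 = 0.716548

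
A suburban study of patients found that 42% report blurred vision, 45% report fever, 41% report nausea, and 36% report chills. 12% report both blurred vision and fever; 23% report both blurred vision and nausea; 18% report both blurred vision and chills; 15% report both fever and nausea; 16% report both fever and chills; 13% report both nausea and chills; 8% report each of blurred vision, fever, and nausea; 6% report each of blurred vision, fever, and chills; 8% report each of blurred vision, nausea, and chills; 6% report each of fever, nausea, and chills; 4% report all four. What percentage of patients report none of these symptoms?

P(union) = 42 + 45 + 41 + 36 − 12 − 23 − 18 − 15 − 16 − 13 + 8 + 6 + 8 + 6 − 4 = 91%
P(none) = 100% − 91% = 9%

9%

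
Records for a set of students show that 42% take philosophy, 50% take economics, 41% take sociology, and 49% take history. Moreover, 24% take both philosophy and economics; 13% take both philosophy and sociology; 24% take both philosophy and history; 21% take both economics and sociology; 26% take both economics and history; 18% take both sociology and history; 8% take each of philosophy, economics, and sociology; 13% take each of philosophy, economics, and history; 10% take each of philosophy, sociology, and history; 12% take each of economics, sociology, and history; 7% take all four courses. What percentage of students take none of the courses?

8%

P(union) = 42 + 50 + 41 + 49 − 24 − 13 − 24 − 21 − 26 − 18 + 8 + 13 + 10 + 12 − 7 = 92%
P(none) = 100% − 92% = 8%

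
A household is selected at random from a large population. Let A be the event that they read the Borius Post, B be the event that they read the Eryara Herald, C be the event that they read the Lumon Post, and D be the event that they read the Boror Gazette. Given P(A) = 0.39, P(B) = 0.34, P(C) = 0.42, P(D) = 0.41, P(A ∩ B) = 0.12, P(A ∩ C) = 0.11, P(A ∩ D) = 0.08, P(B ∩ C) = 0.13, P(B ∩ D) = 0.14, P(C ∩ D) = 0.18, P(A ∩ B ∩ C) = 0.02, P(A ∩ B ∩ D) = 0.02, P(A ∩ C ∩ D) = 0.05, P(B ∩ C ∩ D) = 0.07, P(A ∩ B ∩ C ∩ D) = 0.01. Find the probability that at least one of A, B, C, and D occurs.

0.95

Inclusion–exclusion gives
P(A ∪ B ∪ C ∪ D) = 0.39 + 0.34 + 0.42 + 0.41 − 0.12 − 0.11 − 0.08 − 0.13 − 0.14 − 0.18 + 0.02 + 0.02 + 0.05 + 0.07 − 0.01 = 0.95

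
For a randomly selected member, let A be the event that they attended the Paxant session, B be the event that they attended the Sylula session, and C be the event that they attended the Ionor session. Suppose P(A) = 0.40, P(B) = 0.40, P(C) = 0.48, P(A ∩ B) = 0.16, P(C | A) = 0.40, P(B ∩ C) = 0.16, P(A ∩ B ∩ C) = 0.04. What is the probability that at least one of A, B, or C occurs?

P(A ∩ C) = P(A)·P(C|A) = 0.40 × 0.40 = 0.16
P(A ∪ B ∪ C) = 0.40 + 0.40 + 0.48 − 0.16 − 0.16 − 0.16 + 0.04 = 0.84

0.84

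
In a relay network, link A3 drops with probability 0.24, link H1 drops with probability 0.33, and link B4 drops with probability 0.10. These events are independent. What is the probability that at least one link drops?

0.54172

P(none) = (1 − 0.24) × (1 − 0.33) × (1 − 0.10) = 0.76 × 0.67 × 0.90 = 0.45828
P(at least one) = 1 − 0.45828 = 0.54172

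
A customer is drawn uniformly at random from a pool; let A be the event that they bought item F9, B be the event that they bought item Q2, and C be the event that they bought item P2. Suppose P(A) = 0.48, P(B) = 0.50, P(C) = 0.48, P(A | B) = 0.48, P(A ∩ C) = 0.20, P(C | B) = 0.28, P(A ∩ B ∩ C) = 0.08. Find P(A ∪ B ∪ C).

0.96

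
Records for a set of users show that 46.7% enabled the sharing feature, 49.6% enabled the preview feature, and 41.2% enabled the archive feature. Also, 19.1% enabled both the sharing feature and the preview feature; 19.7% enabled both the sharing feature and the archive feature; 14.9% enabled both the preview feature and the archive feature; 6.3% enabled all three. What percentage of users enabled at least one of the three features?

90.1%

P(at least one) = 46.7 + 49.6 + 41.2 − 19.1 − 19.7 − 14.9 + 6.3 = 90.1%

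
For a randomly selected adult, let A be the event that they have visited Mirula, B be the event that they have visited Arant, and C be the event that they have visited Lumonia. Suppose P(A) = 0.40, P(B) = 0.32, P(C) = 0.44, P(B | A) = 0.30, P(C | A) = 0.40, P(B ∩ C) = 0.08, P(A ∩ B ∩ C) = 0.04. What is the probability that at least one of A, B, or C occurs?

0.84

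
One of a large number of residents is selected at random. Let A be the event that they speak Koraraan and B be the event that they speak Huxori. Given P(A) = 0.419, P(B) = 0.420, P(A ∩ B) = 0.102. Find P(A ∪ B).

0.737

By inclusion–exclusion:
P(A ∪ B) = 0.419 + 0.420 − 0.102 = 0.737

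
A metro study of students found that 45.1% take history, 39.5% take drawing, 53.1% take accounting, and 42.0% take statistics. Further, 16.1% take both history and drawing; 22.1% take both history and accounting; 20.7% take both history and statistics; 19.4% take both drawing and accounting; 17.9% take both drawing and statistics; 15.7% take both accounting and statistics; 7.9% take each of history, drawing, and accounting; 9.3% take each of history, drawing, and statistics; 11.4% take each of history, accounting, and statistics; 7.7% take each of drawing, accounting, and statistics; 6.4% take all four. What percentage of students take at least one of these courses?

97.7%

P(at least one) = 45.1 + 39.5 + 53.1 + 42.0 − 16.1 − 22.1 − 20.7 − 19.4 − 17.9 − 15.7 + 7.9 + 9.3 + 11.4 + 7.7 − 6.4 = 97.7%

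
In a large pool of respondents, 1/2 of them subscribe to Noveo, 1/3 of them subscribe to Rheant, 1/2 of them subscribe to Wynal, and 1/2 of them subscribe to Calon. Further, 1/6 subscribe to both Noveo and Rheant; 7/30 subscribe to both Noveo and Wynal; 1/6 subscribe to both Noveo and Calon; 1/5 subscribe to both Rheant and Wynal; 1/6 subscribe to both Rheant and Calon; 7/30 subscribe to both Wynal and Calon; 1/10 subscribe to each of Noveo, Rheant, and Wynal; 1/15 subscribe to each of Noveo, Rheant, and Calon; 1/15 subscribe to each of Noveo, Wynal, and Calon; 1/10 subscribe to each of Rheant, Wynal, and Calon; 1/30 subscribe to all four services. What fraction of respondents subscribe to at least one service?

29/30

P(union) = 1/2 + 1/3 + 1/2 + 1/2 − 1/6 − 7/30 − 1/6 − 1/5 − 1/6 − 7/30 + 1/10 + 1/15 + 1/15 + 1/10 − 1/30 = 29/30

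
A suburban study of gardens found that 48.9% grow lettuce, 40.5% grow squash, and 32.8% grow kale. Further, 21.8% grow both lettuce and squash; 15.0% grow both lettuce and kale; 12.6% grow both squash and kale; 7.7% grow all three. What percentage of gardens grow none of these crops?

19.5%

Apply inclusion-exclusion:
P(≥1) = 48.9 + 40.5 + 32.8 − 21.8 − 15.0 − 12.6 + 7.7 = 80.5%
P(none) = 100% − 80.5% = 19.5%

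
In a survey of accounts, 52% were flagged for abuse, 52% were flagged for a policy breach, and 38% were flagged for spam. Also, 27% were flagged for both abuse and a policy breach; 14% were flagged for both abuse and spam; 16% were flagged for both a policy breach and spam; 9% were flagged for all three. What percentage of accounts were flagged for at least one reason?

P(≥1) = 52 + 52 + 38 − 27 − 14 − 16 + 9 = 94%

94%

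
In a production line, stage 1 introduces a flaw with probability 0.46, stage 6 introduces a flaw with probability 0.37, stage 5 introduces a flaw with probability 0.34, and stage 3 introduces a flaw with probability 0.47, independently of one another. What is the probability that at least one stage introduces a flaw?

0.88099804

P(none) = (1 − 0.46) × (1 − 0.37) × (1 − 0.34) × (1 − 0.47) = 0.54 × 0.63 × 0.66 × 0.53 = 0.11900196
P(at least one) = 1 − 0.11900196 = 0.88099804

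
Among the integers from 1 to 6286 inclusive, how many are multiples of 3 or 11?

Inclusion–exclusion gives
floor(6286/3) + floor(6286/11) − floor(6286/33) = 2095 + 571 − 190 = 2476

2476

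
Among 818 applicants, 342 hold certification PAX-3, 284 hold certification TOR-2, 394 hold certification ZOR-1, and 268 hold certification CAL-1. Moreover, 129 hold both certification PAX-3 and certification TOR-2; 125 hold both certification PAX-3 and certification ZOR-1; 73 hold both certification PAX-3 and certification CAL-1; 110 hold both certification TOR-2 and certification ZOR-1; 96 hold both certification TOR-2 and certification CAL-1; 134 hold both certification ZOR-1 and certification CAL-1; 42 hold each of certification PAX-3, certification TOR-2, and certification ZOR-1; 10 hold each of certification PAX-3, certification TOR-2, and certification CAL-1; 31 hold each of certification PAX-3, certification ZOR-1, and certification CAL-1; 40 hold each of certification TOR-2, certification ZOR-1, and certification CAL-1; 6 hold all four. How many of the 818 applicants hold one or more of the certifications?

|at least one| = 342 + 284 + 394 + 268 − 129 − 125 − 73 − 110 − 96 − 134 + 42 + 10 + 31 + 40 − 6 = 738

738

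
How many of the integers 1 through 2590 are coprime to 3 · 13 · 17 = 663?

1500

Apply inclusion-exclusion:
⌊2590/3⌋ + ⌊2590/13⌋ + ⌊2590/17⌋ − ⌊2590/39⌋ − ⌊2590/51⌋ − ⌊2590/221⌋ + ⌊2590/663⌋ = 863 + 199 + 152 − 66 − 50 − 11 + 3 = 1090
2590 − 1090 = 1500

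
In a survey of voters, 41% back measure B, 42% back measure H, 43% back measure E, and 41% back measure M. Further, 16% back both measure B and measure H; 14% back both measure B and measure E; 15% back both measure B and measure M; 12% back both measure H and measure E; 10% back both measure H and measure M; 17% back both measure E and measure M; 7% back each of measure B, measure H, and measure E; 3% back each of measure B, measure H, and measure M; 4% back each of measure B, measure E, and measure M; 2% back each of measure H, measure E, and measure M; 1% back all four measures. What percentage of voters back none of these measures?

Using inclusion–exclusion:
P(at least one) = 41 + 42 + 43 + 41 − 16 − 14 − 15 − 12 − 10 − 17 + 7 + 3 + 4 + 2 − 1 = 98%
P(none) = 100% − 98% = 2%

2%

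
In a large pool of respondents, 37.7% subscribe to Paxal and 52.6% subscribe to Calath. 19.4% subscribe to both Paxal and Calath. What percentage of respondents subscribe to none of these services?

29.1%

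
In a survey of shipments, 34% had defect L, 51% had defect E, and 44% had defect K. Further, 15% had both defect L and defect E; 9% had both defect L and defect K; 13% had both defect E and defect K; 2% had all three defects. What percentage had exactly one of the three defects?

61%

P(exactly one) = 34 + 51 + 44 − 2·15 − 2·9 − 2·13 + 3·2 = 61%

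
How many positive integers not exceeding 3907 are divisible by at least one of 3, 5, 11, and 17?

2124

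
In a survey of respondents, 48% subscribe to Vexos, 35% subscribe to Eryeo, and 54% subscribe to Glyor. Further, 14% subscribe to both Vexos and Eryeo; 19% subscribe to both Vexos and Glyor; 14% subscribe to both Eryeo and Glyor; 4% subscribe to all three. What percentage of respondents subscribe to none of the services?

Apply inclusion-exclusion:
P(≥1) = 48 + 35 + 54 − 14 − 19 − 14 + 4 = 94%
P(none) = 100% − 94% = 6%

6%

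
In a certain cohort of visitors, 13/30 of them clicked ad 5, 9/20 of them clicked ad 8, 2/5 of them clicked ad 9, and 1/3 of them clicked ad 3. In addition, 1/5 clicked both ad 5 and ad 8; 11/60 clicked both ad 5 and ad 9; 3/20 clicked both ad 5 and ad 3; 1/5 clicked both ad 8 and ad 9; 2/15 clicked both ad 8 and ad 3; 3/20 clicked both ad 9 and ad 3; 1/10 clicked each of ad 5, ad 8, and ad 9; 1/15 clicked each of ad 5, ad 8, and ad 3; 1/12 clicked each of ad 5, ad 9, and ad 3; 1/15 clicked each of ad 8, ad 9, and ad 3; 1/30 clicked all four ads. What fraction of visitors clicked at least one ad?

Using inclusion–exclusion:
P(union) = 13/30 + 9/20 + 2/5 + 1/3 − 1/5 − 11/60 − 3/20 − 1/5 − 2/15 − 3/20 + 1/10 + 1/15 + 1/12 + 1/15 − 1/30 = 53/60

53/60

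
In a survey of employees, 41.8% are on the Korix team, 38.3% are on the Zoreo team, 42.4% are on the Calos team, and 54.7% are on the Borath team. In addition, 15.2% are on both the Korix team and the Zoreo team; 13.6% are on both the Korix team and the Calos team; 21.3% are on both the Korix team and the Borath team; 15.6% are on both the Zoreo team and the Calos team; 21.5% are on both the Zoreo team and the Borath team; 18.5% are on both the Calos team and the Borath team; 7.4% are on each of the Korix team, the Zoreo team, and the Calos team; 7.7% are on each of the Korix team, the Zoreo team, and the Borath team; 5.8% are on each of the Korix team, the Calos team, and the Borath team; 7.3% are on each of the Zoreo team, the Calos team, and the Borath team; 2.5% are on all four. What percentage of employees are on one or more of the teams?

By inclusion-exclusion,
P(union) = 41.8 + 38.3 + 42.4 + 54.7 − 15.2 − 13.6 − 21.3 − 15.6 − 21.5 − 18.5 + 7.4 + 7.7 + 5.8 + 7.3 − 2.5 = 97.2%

97.2%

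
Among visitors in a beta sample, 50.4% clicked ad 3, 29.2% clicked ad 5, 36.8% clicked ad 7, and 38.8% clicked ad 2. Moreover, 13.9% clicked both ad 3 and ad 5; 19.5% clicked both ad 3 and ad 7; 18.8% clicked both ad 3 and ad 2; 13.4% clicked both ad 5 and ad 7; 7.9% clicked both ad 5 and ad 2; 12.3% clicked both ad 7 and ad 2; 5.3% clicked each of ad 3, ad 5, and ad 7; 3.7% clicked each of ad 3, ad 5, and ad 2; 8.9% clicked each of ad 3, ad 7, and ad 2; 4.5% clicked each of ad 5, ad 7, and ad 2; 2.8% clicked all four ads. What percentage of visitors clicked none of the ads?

11.0%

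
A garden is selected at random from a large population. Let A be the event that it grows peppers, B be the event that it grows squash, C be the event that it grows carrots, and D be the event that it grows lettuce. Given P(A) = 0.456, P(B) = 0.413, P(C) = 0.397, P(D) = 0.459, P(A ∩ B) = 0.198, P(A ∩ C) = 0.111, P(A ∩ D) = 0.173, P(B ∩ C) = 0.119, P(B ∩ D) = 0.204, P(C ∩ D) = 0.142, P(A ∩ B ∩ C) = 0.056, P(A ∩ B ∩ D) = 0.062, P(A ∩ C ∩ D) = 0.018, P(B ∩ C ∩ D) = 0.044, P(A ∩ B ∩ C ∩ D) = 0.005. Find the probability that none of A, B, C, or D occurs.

Using inclusion–exclusion:
P(A ∪ B ∪ C ∪ D) = 0.456 + 0.413 + 0.397 + 0.459 − 0.198 − 0.111 − 0.173 − 0.119 − 0.204 − 0.142 + 0.056 + 0.062 + 0.018 + 0.044 − 0.005 = 0.953
P(none) = 1 − 0.953 = 0.047

0.047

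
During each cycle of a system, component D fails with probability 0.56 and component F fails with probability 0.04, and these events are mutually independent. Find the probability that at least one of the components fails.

0.5776

P(none) = (1 − 0.56) × (1 − 0.04) = 0.44 × 0.96 = 0.4224
P(at least one) = 1 − 0.4224 = 0.5776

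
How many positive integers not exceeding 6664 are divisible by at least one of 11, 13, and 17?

⌊6664/11⌋ + ⌊6664/13⌋ + ⌊6664/17⌋ − ⌊6664/143⌋ − ⌊6664/187⌋ − ⌊6664/221⌋ + ⌊6664/2431⌋ = 605 + 512 + 392 − 46 − 35 − 30 + 2 = 1400

1400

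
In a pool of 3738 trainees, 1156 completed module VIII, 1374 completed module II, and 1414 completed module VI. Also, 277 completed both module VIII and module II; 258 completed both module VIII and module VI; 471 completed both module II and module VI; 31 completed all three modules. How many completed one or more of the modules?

2969

Using inclusion–exclusion:
N(≥1) = 1156 + 1374 + 1414 − 277 − 258 − 471 + 31 = 2969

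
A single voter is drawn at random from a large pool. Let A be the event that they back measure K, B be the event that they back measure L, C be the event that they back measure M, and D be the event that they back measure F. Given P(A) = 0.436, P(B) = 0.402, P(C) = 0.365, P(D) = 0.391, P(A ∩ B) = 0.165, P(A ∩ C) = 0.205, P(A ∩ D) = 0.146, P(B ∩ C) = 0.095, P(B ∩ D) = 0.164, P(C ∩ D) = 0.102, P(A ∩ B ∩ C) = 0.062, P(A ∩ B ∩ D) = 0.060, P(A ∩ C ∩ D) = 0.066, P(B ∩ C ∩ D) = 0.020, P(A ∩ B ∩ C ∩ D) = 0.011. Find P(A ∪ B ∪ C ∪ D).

0.914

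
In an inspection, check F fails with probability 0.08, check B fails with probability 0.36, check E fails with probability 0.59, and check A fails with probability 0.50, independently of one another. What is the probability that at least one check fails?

0.879296

P(none) = (1 − 0.08) × (1 − 0.36) × (1 − 0.59) × (1 − 0.50) = 0.92 × 0.64 × 0.41 × 0.50 = 0.120704
P(at least one) = 1 − 0.120704 = 0.879296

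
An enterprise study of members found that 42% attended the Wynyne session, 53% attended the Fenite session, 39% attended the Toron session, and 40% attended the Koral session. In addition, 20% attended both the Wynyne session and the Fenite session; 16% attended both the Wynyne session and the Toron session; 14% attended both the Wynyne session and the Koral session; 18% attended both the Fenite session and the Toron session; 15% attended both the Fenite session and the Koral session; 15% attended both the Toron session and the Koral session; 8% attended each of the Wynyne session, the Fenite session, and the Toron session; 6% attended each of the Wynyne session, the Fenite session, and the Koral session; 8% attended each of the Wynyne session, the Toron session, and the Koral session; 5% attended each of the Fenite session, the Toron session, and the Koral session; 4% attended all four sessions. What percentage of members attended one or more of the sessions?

P(at least one) = 42 + 53 + 39 + 40 − 20 − 16 − 14 − 18 − 15 − 15 + 8 + 6 + 8 + 5 − 4 = 99%

99%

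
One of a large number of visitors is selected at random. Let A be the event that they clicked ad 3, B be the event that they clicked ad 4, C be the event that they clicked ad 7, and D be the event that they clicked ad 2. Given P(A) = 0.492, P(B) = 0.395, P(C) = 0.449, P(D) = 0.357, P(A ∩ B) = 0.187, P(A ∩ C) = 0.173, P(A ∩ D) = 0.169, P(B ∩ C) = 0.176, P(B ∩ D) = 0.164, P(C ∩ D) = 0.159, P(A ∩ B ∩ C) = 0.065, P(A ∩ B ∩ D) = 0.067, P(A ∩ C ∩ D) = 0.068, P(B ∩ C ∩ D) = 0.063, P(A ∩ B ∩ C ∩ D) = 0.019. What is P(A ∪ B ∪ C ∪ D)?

By inclusion–exclusion:
P(A ∪ B ∪ C ∪ D) = 0.492 + 0.395 + 0.449 + 0.357 − 0.187 − 0.173 − 0.169 − 0.176 − 0.164 − 0.159 + 0.065 + 0.067 + 0.068 + 0.063 − 0.019 = 0.909

0.909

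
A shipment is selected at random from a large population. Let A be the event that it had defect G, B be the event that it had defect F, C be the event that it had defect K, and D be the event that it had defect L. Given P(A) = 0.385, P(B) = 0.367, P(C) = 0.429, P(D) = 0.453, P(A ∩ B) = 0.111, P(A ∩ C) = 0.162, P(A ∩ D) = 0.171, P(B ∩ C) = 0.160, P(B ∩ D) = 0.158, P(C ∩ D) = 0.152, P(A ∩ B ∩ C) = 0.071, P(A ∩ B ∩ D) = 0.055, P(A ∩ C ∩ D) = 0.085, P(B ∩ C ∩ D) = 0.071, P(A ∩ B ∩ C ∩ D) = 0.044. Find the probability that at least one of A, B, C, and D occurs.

P(A ∪ B ∪ C ∪ D) = 0.385 + 0.367 + 0.429 + 0.453 − 0.111 − 0.162 − 0.171 − 0.160 − 0.158 − 0.152 + 0.071 + 0.055 + 0.085 + 0.071 − 0.044 = 0.958

0.958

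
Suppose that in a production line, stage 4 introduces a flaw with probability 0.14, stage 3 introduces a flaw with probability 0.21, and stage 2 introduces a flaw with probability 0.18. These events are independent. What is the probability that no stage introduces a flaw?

0.557108

Independence gives P(none) = ∏(1 − pᵢ).
P(none) = (1 − 0.14) × (1 − 0.21) × (1 − 0.18) = 0.86 × 0.79 × 0.82 = 0.557108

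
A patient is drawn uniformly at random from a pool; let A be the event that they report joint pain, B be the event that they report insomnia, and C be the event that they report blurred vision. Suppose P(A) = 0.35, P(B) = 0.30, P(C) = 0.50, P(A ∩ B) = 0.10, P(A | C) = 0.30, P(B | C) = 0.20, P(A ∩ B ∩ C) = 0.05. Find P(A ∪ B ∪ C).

0.85

P(A ∩ C) = P(C)·P(A|C) = 0.50 × 0.30 = 0.15
P(B ∩ C) = P(C)·P(B|C) = 0.50 × 0.20 = 0.10
P(A ∪ B ∪ C) = 0.35 + 0.30 + 0.50 − 0.10 − 0.15 − 0.10 + 0.05 = 0.85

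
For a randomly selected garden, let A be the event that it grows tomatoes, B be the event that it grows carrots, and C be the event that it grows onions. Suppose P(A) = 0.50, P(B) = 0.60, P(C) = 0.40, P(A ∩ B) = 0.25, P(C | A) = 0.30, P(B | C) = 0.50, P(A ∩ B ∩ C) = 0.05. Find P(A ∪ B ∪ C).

0.95

P(A ∩ C) = P(A)·P(C|A) = 0.50 × 0.30 = 0.15
P(B ∩ C) = P(C)·P(B|C) = 0.40 × 0.50 = 0.20
By inclusion-exclusion,
P(A ∪ B ∪ C) = 0.50 + 0.60 + 0.40 − 0.25 − 0.15 − 0.20 + 0.05 = 0.95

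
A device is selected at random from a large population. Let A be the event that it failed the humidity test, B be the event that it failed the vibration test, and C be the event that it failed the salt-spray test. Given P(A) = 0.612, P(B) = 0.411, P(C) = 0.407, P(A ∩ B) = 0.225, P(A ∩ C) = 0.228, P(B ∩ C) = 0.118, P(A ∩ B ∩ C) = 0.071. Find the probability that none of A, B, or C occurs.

Apply inclusion-exclusion:
P(A ∪ B ∪ C) = 0.612 + 0.411 + 0.407 − 0.225 − 0.228 − 0.118 + 0.071 = 0.930
P(none) = 1 − 0.930 = 0.070

0.070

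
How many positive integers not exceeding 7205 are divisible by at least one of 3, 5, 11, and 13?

3980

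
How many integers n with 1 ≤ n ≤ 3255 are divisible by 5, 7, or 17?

floor(3255/5) + floor(3255/7) + floor(3255/17) − floor(3255/35) − floor(3255/85) − floor(3255/119) + floor(3255/595) = 651 + 465 + 191 − 93 − 38 − 27 + 5 = 1154

1154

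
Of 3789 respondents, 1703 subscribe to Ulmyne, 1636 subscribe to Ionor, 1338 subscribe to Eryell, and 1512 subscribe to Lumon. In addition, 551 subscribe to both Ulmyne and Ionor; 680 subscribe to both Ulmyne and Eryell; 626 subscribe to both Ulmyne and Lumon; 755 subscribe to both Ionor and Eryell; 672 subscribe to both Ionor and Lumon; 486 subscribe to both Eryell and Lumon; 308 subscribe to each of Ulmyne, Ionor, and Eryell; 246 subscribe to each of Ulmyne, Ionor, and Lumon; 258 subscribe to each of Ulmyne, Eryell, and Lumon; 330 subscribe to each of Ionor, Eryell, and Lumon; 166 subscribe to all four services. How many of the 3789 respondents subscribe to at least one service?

3395

Apply inclusion-exclusion:
N(≥1) = 1703 + 1636 + 1338 + 1512 − 551 − 680 − 626 − 755 − 672 − 486 + 308 + 246 + 258 + 330 − 166 = 3395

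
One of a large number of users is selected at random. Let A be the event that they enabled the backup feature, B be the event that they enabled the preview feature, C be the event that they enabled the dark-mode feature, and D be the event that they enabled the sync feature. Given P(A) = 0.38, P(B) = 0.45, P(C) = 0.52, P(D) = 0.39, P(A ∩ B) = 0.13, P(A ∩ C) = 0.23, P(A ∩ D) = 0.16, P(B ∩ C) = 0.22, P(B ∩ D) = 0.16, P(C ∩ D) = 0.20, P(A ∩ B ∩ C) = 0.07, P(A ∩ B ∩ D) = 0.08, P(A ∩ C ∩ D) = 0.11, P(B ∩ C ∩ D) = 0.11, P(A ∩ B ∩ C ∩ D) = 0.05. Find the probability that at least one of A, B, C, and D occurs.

By inclusion–exclusion:
P(A ∪ B ∪ C ∪ D) = 0.38 + 0.45 + 0.52 + 0.39 − 0.13 − 0.23 − 0.16 − 0.22 − 0.16 − 0.20 + 0.07 + 0.08 + 0.11 + 0.11 − 0.05 = 0.96

0.96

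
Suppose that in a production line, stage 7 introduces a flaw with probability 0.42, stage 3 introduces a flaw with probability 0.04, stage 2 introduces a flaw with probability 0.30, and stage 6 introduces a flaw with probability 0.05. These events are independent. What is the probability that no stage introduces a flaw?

P(none) = (1 − 0.42) × (1 − 0.04) × (1 − 0.30) × (1 − 0.05) = 0.58 × 0.96 × 0.70 × 0.95 = 0.370272

0.370272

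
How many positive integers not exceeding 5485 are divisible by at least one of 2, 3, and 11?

3822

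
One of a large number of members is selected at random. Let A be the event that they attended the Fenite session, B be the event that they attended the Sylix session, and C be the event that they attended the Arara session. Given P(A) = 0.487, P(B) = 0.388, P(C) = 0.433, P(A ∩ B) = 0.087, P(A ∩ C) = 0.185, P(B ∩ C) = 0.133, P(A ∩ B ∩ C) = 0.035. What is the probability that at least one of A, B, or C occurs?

P(A ∪ B ∪ C) = 0.487 + 0.388 + 0.433 − 0.087 − 0.185 − 0.133 + 0.035 = 0.938

0.938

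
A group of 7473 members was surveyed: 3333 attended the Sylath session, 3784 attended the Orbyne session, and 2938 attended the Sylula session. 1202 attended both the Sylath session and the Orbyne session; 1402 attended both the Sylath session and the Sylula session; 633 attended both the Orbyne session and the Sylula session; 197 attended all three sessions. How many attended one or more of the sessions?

7015

N(≥1) = 3333 + 3784 + 2938 − 1202 − 1402 − 633 + 197 = 7015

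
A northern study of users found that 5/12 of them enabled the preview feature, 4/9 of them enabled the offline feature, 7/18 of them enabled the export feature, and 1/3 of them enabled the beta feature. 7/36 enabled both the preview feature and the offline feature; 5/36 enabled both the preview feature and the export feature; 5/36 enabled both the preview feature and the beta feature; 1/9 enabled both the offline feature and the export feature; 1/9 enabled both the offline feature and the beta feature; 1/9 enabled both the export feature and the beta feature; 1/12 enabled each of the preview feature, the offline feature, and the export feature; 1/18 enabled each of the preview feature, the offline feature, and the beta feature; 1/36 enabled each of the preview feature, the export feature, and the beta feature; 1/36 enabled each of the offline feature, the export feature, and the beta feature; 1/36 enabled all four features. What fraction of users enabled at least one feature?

Inclusion–exclusion gives
P(union) = 5/12 + 4/9 + 7/18 + 1/3 − 7/36 − 5/36 − 5/36 − 1/9 − 1/9 − 1/9 + 1/12 + 1/18 + 1/36 + 1/36 − 1/36 = 17/18

17/18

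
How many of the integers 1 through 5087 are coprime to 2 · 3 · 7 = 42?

⌊5087/2⌋ + ⌊5087/3⌋ + ⌊5087/7⌋ − ⌊5087/6⌋ − ⌊5087/14⌋ − ⌊5087/21⌋ + ⌊5087/42⌋ = 2543 + 1695 + 726 − 847 − 363 − 242 + 121 = 3633
5087 − 3633 = 1454

1454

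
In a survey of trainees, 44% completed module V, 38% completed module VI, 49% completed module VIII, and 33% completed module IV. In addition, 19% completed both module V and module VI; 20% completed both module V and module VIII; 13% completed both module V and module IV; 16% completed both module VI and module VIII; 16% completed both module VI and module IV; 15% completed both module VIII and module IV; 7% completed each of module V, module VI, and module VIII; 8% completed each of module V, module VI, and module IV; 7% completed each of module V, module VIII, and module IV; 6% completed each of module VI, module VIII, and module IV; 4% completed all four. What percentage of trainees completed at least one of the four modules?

89%

P(≥1) = 44 + 38 + 49 + 33 − 19 − 20 − 13 − 16 − 16 − 15 + 7 + 8 + 7 + 6 − 4 = 89%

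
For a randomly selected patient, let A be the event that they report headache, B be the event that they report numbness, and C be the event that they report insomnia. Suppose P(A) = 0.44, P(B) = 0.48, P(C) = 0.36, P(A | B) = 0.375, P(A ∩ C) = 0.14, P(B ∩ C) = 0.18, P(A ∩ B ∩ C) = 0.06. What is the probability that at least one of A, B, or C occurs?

0.84

P(A ∩ B) = P(B)·P(A|B) = 0.48 × 0.375 = 0.18
By inclusion-exclusion,
P(A ∪ B ∪ C) = 0.44 + 0.48 + 0.36 − 0.18 − 0.14 − 0.18 + 0.06 = 0.84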